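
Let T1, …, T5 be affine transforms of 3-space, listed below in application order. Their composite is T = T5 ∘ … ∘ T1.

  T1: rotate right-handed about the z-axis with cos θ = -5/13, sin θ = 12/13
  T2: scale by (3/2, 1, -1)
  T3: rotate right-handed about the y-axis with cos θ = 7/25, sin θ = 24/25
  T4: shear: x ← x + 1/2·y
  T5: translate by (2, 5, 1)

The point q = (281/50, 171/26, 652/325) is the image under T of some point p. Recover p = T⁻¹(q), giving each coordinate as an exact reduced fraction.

T1 = [-5/13 -12/13 0 0; 12/13 -5/13 0 0; 0 0 1 0; 0 0 0 1]
T2·T1 = [-15/26 -18/13 0 0; 12/13 -5/13 0 0; 0 0 -1 0; 0 0 0 1]
T3·…·T1 = [-21/130 -126/325 -24/25 0; 12/13 -5/13 0 0; 36/65 432/325 -7/25 0; 0 0 0 1]
T4·…·T1 = [3/10 -29/50 -24/25 0; 12/13 -5/13 0 0; 36/65 432/325 -7/25 0; 0 0 0 1]
T5·…·T1 = [3/10 -29/50 -24/25 2; 12/13 -5/13 0 5; 36/65 432/325 -7/25 1; 0 0 0 1]
det M = -3/2; M⁻¹ = [-14/195 187/195 16/65 -191/39; -56/325 -97/325 192/325 81/65; -24/25 12/25 -7/25 -1/5; 0 0 0 1]
M⁻¹ · (281/50, 171/26, 652/325)ᵀ = (3/2, -1/2, -3)ᵀ

p = (3/2, -1/2, -3)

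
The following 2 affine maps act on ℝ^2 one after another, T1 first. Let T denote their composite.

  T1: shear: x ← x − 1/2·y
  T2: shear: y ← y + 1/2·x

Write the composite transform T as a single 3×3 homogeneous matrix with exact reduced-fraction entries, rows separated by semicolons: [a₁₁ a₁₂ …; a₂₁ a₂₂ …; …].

T1 = [1 -1/2 0; 0 1 0; 0 0 1]
T2·T1 = [1 -1/2 0; 1/2 3/4 0; 0 0 1]

T = [1 -1/2 0; 1/2 3/4 0; 0 0 1]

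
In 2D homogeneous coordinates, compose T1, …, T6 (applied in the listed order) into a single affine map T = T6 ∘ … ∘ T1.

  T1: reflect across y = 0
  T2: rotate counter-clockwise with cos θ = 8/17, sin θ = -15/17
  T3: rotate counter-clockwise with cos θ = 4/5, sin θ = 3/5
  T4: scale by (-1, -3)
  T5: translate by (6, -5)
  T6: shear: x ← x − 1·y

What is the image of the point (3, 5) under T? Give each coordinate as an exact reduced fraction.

T1 reflect across y = 0: (3, 5) → (3, -5)
T2 rotate counter-clockwise with cos θ = 8/17, sin θ = -15/17: (3, -5) → (-3, -5)
T3 rotate counter-clockwise with cos θ = 4/5, sin θ = 3/5: (-3, -5) → (3/5, -29/5)
T4 scale by (-1, -3): (3/5, -29/5) → (-3/5, 87/5)
T5 translate by (6, -5): (-3/5, 87/5) → (27/5, 62/5)
T6 shear: x ← x − 1·y: (27/5, 62/5) → (-7, 62/5)

T(p) = (-7, 62/5)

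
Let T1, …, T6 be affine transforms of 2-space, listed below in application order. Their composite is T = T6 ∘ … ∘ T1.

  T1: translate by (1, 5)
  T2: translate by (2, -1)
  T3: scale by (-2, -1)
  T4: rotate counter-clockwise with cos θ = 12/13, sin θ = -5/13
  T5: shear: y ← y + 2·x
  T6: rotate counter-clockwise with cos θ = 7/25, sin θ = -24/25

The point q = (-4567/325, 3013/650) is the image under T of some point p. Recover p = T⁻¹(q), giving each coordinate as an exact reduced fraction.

T1 = [1 0 1; 0 1 5; 0 0 1]
T2·T1 = [1 0 3; 0 1 4; 0 0 1]
T3·…·T1 = [-2 0 -6; 0 -1 -4; 0 0 1]
T4·…·T1 = [-24/13 -5/13 -92/13; 10/13 -12/13 -18/13; 0 0 1]
T5·…·T1 = [-24/13 -5/13 -92/13; -38/13 -22/13 -202/13; 0 0 1]
T6·…·T1 = [-216/65 -563/325 -5492/325; 62/65 -34/325 794/325; 0 0 1]
det M = 2; M⁻¹ = [-17/325 563/650 -3; -31/65 -108/65 -4; 0 0 1]
M⁻¹ · (-4567/325, 3013/650)ᵀ = (7/4, -5)ᵀ

p = (7/4, -5)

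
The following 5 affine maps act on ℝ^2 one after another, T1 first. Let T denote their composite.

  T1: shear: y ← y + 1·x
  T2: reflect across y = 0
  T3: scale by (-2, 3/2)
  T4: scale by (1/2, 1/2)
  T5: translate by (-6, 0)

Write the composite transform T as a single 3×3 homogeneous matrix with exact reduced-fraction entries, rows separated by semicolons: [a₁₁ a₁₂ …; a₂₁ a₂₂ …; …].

T1 = [1 0 0; 1 1 0; 0 0 1]
T2·T1 = [1 0 0; -1 -1 0; 0 0 1]
T3·…·T1 = [-2 0 0; -3/2 -3/2 0; 0 0 1]
T4·…·T1 = [-1 0 0; -3/4 -3/4 0; 0 0 1]
T5·…·T1 = [-1 0 -6; -3/4 -3/4 0; 0 0 1]

T = [-1 0 -6; -3/4 -3/4 0; 0 0 1]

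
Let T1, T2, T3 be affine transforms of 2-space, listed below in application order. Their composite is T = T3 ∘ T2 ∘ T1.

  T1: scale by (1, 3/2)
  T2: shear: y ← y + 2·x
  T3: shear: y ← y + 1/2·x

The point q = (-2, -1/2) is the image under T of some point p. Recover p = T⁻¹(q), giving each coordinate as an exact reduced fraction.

T1 = [1 0 0; 0 3/2 0; 0 0 1]
T2·T1 = [1 0 0; 2 3/2 0; 0 0 1]
T3·…·T1 = [1 0 0; 5/2 3/2 0; 0 0 1]
det M = 3/2; M⁻¹ = [1 0 0; -5/3 2/3 0; 0 0 1]
M⁻¹ · (-2, -1/2)ᵀ = (-2, 3)ᵀ

p = (-2, 3)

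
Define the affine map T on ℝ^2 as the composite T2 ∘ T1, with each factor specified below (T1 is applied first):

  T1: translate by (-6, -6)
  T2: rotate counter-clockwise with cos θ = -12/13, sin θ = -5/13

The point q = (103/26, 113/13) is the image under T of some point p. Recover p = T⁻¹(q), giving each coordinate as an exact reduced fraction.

T1 = [1 0 -6; 0 1 -6; 0 0 1]
T2·T1 = [-12/13 5/13 42/13; -5/13 -12/13 102/13; 0 0 1]
det M = 1; M⁻¹ = [-12/13 -5/13 6; 5/13 -12/13 6; 0 0 1]
M⁻¹ · (103/26, 113/13)ᵀ = (-1, -1/2)ᵀ

p = (-1, -1/2)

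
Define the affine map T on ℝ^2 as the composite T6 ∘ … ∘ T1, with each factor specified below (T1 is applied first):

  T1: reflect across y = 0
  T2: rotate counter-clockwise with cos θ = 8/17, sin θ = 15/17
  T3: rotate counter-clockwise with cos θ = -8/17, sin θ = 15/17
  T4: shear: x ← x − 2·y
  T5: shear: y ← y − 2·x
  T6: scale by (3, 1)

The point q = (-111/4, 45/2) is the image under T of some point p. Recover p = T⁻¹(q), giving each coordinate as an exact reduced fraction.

T1 = [1 0 0; 0 -1 0; 0 0 1]
T2·T1 = [8/17 15/17 0; 15/17 -8/17 0; 0 0 1]
T3·…·T1 = [-1 0 0; 0 1 0; 0 0 1]
T4·…·T1 = [-1 -2 0; 0 1 0; 0 0 1]
T5·…·T1 = [-1 -2 0; 2 5 0; 0 0 1]
T6·…·T1 = [-3 -6 0; 2 5 0; 0 0 1]
det M = -3; M⁻¹ = [-5/3 -2 0; 2/3 1 0; 0 0 1]
M⁻¹ · (-111/4, 45/2)ᵀ = (5/4, 4)ᵀ

p = (5/4, 4)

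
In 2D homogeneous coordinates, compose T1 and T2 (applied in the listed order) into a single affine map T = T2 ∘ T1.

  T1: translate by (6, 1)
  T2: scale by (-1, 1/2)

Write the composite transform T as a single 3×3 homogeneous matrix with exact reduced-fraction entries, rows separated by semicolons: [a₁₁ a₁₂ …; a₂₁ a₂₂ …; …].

T1 = [1 0 6; 0 1 1; 0 0 1]
T2·T1 = [-1 0 -6; 0 1/2 1/2; 0 0 1]

T = [-1 0 -6; 0 1/2 1/2; 0 0 1]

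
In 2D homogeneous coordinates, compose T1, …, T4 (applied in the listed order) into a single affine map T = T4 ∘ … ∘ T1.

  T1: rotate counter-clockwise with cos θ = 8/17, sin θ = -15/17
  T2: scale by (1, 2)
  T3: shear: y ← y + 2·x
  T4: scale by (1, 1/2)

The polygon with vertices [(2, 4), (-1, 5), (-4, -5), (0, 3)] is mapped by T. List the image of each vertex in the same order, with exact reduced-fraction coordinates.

image vertices: (76/17, 78/17), (67/17, 122/17), (-107/17, -87/17), (45/17, 69/17)

T1 rotate counter-clockwise with cos θ = 8/17, sin θ = -15/17: (2, 4) → (76/17, 2/17); (-1, 5) → (67/17, 55/17); (-4, -5) → (-107/17, 20/17); (0, 3) → (45/17, 24/17)
T2 scale by (1, 2): (76/17, 2/17) → (76/17, 4/17); (67/17, 55/17) → (67/17, 110/17); (-107/17, 20/17) → (-107/17, 40/17); (45/17, 24/17) → (45/17, 48/17)
T3 shear: y ← y + 2·x: (76/17, 4/17) → (76/17, 156/17); (67/17, 110/17) → (67/17, 244/17); (-107/17, 40/17) → (-107/17, -174/17); (45/17, 48/17) → (45/17, 138/17)
T4 scale by (1, 1/2): (76/17, 156/17) → (76/17, 78/17); (67/17, 244/17) → (67/17, 122/17); (-107/17, -174/17) → (-107/17, -87/17); (45/17, 138/17) → (45/17, 69/17)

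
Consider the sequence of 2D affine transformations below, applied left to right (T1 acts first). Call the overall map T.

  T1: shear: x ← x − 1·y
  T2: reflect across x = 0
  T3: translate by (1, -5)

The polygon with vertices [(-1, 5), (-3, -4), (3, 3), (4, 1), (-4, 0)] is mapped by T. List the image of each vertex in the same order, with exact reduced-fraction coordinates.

image vertices: (7, 0), (0, -9), (1, -2), (-2, -4), (5, -5)

T1 shear: x ← x − 1·y: (-1, 5) → (-6, 5); (-3, -4) → (1, -4); (3, 3) → (0, 3); (4, 1) → (3, 1); (-4, 0) → (-4, 0)
T2 reflect across x = 0: (-6, 5) → (6, 5); (1, -4) → (-1, -4); (0, 3) → (0, 3); (3, 1) → (-3, 1); (-4, 0) → (4, 0)
T3 translate by (1, -5): (6, 5) → (7, 0); (-1, -4) → (0, -9); (0, 3) → (1, -2); (-3, 1) → (-2, -4); (4, 0) → (5, -5)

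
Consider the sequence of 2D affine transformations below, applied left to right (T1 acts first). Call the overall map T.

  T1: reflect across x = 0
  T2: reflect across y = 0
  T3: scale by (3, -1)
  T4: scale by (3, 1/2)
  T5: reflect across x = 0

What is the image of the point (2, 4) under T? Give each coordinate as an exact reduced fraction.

T(p) = (18, 2)

T1 reflect across x = 0: (2, 4) → (-2, 4)
T2 reflect across y = 0: (-2, 4) → (-2, -4)
T3 scale by (3, -1): (-2, -4) → (-6, 4)
T4 scale by (3, 1/2): (-6, 4) → (-18, 2)
T5 reflect across x = 0: (-18, 2) → (18, 2)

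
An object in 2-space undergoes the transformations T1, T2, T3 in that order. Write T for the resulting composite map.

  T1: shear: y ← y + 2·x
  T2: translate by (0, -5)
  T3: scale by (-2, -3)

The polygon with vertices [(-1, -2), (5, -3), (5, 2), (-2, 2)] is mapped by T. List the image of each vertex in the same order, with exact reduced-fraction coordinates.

image vertices: (2, 27), (-10, -6), (-10, -21), (4, 21)

T1 shear: y ← y + 2·x: (-1, -2) → (-1, -4); (5, -3) → (5, 7); (5, 2) → (5, 12); (-2, 2) → (-2, -2)
T2 translate by (0, -5): (-1, -4) → (-1, -9); (5, 7) → (5, 2); (5, 12) → (5, 7); (-2, -2) → (-2, -7)
T3 scale by (-2, -3): (-1, -9) → (2, 27); (5, 2) → (-10, -6); (5, 7) → (-10, -21); (-2, -7) → (4, 21)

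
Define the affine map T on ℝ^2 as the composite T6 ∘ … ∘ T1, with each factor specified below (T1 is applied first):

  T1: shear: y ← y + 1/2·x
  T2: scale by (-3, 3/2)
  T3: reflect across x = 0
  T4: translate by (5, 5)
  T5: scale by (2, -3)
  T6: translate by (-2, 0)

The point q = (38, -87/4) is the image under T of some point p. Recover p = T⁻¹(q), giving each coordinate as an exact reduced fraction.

p = (5, -1)

T1 = [1 0 0; 1/2 1 0; 0 0 1]
T2·T1 = [-3 0 0; 3/4 3/2 0; 0 0 1]
T3·…·T1 = [3 0 0; 3/4 3/2 0; 0 0 1]
T4·…·T1 = [3 0 5; 3/4 3/2 5; 0 0 1]
T5·…·T1 = [6 0 10; -9/4 -9/2 -15; 0 0 1]
T6·…·T1 = [6 0 8; -9/4 -9/2 -15; 0 0 1]
det M = -27; M⁻¹ = [1/6 0 -4/3; -1/12 -2/9 -8/3; 0 0 1]
M⁻¹ · (38, -87/4)ᵀ = (5, -1)ᵀ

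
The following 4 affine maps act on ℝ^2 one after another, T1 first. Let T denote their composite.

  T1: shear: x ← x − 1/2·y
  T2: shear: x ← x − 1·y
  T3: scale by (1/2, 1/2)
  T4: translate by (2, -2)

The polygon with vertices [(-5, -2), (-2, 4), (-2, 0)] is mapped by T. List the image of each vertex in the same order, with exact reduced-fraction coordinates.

image vertices: (1, -3), (-2, 0), (1, -2)

T1 shear: x ← x − 1/2·y: (-5, -2) → (-4, -2); (-2, 4) → (-4, 4); (-2, 0) → (-2, 0)
T2 shear: x ← x − 1·y: (-4, -2) → (-2, -2); (-4, 4) → (-8, 4); (-2, 0) → (-2, 0)
T3 scale by (1/2, 1/2): (-2, -2) → (-1, -1); (-8, 4) → (-4, 2); (-2, 0) → (-1, 0)
T4 translate by (2, -2): (-1, -1) → (1, -3); (-4, 2) → (-2, 0); (-1, 0) → (1, -2)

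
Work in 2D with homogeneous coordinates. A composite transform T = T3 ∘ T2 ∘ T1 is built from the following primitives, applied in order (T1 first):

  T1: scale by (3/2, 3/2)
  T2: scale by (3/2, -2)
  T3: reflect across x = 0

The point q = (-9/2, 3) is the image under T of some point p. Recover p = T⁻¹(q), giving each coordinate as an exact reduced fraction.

T1 = [3/2 0 0; 0 3/2 0; 0 0 1]
T2·T1 = [9/4 0 0; 0 -3 0; 0 0 1]
T3·…·T1 = [-9/4 0 0; 0 -3 0; 0 0 1]
det M = 27/4; M⁻¹ = [-4/9 0 0; 0 -1/3 0; 0 0 1]
M⁻¹ · (-9/2, 3)ᵀ = (2, -1)ᵀ

p = (2, -1)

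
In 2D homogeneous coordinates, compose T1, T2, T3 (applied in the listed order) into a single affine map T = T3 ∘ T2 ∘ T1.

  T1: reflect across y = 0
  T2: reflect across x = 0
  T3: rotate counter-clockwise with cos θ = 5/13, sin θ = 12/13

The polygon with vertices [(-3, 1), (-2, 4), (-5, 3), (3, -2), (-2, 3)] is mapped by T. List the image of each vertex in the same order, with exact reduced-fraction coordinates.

T1 reflect across y = 0: (-3, 1) → (-3, -1); (-2, 4) → (-2, -4); (-5, 3) → (-5, -3); (3, -2) → (3, 2); (-2, 3) → (-2, -3)
T2 reflect across x = 0: (-3, -1) → (3, -1); (-2, -4) → (2, -4); (-5, -3) → (5, -3); (3, 2) → (-3, 2); (-2, -3) → (2, -3)
T3 rotate counter-clockwise with cos θ = 5/13, sin θ = 12/13: (3, -1) → (27/13, 31/13); (2, -4) → (58/13, 4/13); (5, -3) → (61/13, 45/13); (-3, 2) → (-3, -2); (2, -3) → (46/13, 9/13)

image vertices: (27/13, 31/13), (58/13, 4/13), (61/13, 45/13), (-3, -2), (46/13, 9/13)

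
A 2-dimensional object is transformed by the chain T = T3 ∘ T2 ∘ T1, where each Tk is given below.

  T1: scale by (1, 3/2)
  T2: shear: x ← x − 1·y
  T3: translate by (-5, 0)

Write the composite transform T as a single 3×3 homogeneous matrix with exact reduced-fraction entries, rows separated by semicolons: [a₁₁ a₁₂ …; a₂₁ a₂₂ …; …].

T1 = [1 0 0; 0 3/2 0; 0 0 1]
T2·T1 = [1 -3/2 0; 0 3/2 0; 0 0 1]
T3·…·T1 = [1 -3/2 -5; 0 3/2 0; 0 0 1]

T = [1 -3/2 -5; 0 3/2 0; 0 0 1]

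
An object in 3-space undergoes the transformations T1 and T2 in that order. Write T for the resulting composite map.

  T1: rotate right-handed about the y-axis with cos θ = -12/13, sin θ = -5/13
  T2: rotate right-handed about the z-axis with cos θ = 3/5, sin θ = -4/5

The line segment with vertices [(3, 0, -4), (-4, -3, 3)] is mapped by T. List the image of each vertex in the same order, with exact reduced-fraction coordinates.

T1 rotate right-handed about the y-axis with cos θ = -12/13, sin θ = -5/13: (3, 0, -4) → (-16/13, 0, 63/13); (-4, -3, 3) → (33/13, -3, -56/13)
T2 rotate right-handed about the z-axis with cos θ = 3/5, sin θ = -4/5: (-16/13, 0, 63/13) → (-48/65, 64/65, 63/13); (33/13, -3, -56/13) → (-57/65, -249/65, -56/13)

image vertices: (-48/65, 64/65, 63/13), (-57/65, -249/65, -56/13)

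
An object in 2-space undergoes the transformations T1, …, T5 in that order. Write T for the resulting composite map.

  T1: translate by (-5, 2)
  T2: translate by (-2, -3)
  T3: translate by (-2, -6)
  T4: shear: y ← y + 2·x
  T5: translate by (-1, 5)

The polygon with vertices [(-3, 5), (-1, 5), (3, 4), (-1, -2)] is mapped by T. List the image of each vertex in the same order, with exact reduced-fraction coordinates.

image vertices: (-13, -21), (-11, -17), (-7, -10), (-11, -24)

T1 translate by (-5, 2): (-3, 5) → (-8, 7); (-1, 5) → (-6, 7); (3, 4) → (-2, 6); (-1, -2) → (-6, 0)
T2 translate by (-2, -3): (-8, 7) → (-10, 4); (-6, 7) → (-8, 4); (-2, 6) → (-4, 3); (-6, 0) → (-8, -3)
T3 translate by (-2, -6): (-10, 4) → (-12, -2); (-8, 4) → (-10, -2); (-4, 3) → (-6, -3); (-8, -3) → (-10, -9)
T4 shear: y ← y + 2·x: (-12, -2) → (-12, -26); (-10, -2) → (-10, -22); (-6, -3) → (-6, -15); (-10, -9) → (-10, -29)
T5 translate by (-1, 5): (-12, -26) → (-13, -21); (-10, -22) → (-11, -17); (-6, -15) → (-7, -10); (-10, -29) → (-11, -24)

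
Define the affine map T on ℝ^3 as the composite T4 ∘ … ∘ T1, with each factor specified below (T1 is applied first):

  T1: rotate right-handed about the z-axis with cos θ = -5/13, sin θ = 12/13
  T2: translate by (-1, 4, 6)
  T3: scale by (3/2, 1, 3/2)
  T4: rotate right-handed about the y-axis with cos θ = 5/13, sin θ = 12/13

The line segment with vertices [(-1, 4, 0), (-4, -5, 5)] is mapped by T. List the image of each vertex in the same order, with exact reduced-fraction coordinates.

image vertices: (984/169, 20/13, 1593/169), (6153/338, 29/13, -267/338)

T1 rotate right-handed about the z-axis with cos θ = -5/13, sin θ = 12/13: (-1, 4, 0) → (-43/13, -32/13, 0); (-4, -5, 5) → (80/13, -23/13, 5)
T2 translate by (-1, 4, 6): (-43/13, -32/13, 0) → (-56/13, 20/13, 6); (80/13, -23/13, 5) → (67/13, 29/13, 11)
T3 scale by (3/2, 1, 3/2): (-56/13, 20/13, 6) → (-84/13, 20/13, 9); (67/13, 29/13, 11) → (201/26, 29/13, 33/2)
T4 rotate right-handed about the y-axis with cos θ = 5/13, sin θ = 12/13: (-84/13, 20/13, 9) → (984/169, 20/13, 1593/169); (201/26, 29/13, 33/2) → (6153/338, 29/13, -267/338)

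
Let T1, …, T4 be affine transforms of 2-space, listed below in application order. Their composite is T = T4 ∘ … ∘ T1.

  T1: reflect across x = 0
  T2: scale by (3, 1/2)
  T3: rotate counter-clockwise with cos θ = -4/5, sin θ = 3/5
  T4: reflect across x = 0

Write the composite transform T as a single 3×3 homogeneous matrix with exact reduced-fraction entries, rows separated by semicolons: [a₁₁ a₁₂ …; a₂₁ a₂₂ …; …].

T = [-12/5 3/10 0; -9/5 -2/5 0; 0 0 1]

T1 = [-1 0 0; 0 1 0; 0 0 1]
T2·T1 = [-3 0 0; 0 1/2 0; 0 0 1]
T3·…·T1 = [12/5 -3/10 0; -9/5 -2/5 0; 0 0 1]
T4·…·T1 = [-12/5 3/10 0; -9/5 -2/5 0; 0 0 1]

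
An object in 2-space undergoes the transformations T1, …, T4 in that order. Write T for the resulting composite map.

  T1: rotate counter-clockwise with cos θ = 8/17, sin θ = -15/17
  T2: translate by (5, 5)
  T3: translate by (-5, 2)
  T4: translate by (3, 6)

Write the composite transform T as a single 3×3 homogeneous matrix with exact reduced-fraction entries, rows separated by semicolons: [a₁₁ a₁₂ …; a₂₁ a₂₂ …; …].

T = [8/17 15/17 3; -15/17 8/17 13; 0 0 1]

T1 = [8/17 15/17 0; -15/17 8/17 0; 0 0 1]
T2·T1 = [8/17 15/17 5; -15/17 8/17 5; 0 0 1]
T3·…·T1 = [8/17 15/17 0; -15/17 8/17 7; 0 0 1]
T4·…·T1 = [8/17 15/17 3; -15/17 8/17 13; 0 0 1]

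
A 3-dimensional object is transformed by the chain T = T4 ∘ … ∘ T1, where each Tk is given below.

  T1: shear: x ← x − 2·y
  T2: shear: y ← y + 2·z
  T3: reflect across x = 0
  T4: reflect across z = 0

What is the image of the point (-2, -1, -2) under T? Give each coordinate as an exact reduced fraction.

T1 shear: x ← x − 2·y: (-2, -1, -2) → (0, -1, -2)
T2 shear: y ← y + 2·z: (0, -1, -2) → (0, -5, -2)
T3 reflect across x = 0: (0, -5, -2) → (0, -5, -2)
T4 reflect across z = 0: (0, -5, -2) → (0, -5, 2)

T(p) = (0, -5, 2)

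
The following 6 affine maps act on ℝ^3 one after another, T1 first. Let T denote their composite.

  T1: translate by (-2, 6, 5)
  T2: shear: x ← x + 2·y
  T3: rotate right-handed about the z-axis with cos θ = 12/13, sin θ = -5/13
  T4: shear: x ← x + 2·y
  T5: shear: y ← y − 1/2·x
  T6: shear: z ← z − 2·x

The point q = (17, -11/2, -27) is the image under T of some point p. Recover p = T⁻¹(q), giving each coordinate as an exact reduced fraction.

p = (-3, 1, 2)

T1 = [1 0 0 -2; 0 1 0 6; 0 0 1 5; 0 0 0 1]
T2·T1 = [1 2 0 10; 0 1 0 6; 0 0 1 5; 0 0 0 1]
T3·…·T1 = [12/13 29/13 0 150/13; -5/13 2/13 0 22/13; 0 0 1 5; 0 0 0 1]
T4·…·T1 = [2/13 33/13 0 194/13; -5/13 2/13 0 22/13; 0 0 1 5; 0 0 0 1]
T5·…·T1 = [2/13 33/13 0 194/13; -6/13 -29/26 0 -75/13; 0 0 1 5; 0 0 0 1]
T6·…·T1 = [2/13 33/13 0 194/13; -6/13 -29/26 0 -75/13; -4/13 -66/13 1 -323/13; 0 0 0 1]
det M = 1; M⁻¹ = [-29/26 -33/13 0 2; 6/13 2/13 0 -6; 2 0 1 -5; 0 0 0 1]
M⁻¹ · (17, -11/2, -27)ᵀ = (-3, 1, 2)ᵀ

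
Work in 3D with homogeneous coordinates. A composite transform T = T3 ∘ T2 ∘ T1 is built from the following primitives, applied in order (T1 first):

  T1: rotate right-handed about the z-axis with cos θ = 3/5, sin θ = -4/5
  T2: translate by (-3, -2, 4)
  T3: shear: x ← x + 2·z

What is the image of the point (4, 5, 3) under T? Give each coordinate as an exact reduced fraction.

T(p) = (87/5, -11/5, 7)

T1 rotate right-handed about the z-axis with cos θ = 3/5, sin θ = -4/5: (4, 5, 3) → (32/5, -1/5, 3)
T2 translate by (-3, -2, 4): (32/5, -1/5, 3) → (17/5, -11/5, 7)
T3 shear: x ← x + 2·z: (17/5, -11/5, 7) → (87/5, -11/5, 7)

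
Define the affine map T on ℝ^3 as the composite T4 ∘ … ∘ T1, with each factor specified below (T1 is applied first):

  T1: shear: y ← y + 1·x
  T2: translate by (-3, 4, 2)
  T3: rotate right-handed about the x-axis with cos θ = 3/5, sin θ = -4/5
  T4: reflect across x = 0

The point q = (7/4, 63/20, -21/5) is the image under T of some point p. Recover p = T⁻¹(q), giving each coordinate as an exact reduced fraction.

T1 = [1 0 0 0; 1 1 0 0; 0 0 1 0; 0 0 0 1]
T2·T1 = [1 0 0 -3; 1 1 0 4; 0 0 1 2; 0 0 0 1]
T3·…·T1 = [1 0 0 -3; 3/5 3/5 4/5 4; -4/5 -4/5 3/5 -2; 0 0 0 1]
T4·…·T1 = [-1 0 0 3; 3/5 3/5 4/5 4; -4/5 -4/5 3/5 -2; 0 0 0 1]
det M = -1; M⁻¹ = [-1 0 0 3; 1 3/5 -4/5 -7; 0 4/5 3/5 -2; 0 0 0 1]
M⁻¹ · (7/4, 63/20, -21/5)ᵀ = (5/4, 0, -2)ᵀ

p = (5/4, 0, -2)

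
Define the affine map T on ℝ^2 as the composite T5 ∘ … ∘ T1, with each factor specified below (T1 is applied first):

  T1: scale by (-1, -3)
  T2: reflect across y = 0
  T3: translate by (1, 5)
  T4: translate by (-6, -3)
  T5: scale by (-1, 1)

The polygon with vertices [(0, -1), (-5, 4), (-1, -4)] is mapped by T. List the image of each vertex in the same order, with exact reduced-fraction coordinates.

image vertices: (5, -1), (0, 14), (4, -10)

T1 scale by (-1, -3): (0, -1) → (0, 3); (-5, 4) → (5, -12); (-1, -4) → (1, 12)
T2 reflect across y = 0: (0, 3) → (0, -3); (5, -12) → (5, 12); (1, 12) → (1, -12)
T3 translate by (1, 5): (0, -3) → (1, 2); (5, 12) → (6, 17); (1, -12) → (2, -7)
T4 translate by (-6, -3): (1, 2) → (-5, -1); (6, 17) → (0, 14); (2, -7) → (-4, -10)
T5 scale by (-1, 1): (-5, -1) → (5, -1); (0, 14) → (0, 14); (-4, -10) → (4, -10)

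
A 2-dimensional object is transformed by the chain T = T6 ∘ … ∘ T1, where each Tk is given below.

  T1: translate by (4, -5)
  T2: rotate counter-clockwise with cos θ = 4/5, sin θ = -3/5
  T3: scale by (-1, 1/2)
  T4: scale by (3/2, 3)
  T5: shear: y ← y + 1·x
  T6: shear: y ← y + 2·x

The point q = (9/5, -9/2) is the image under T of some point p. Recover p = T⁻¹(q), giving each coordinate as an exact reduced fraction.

p = (-1, -1)

T1 = [1 0 4; 0 1 -5; 0 0 1]
T2·T1 = [4/5 3/5 1/5; -3/5 4/5 -32/5; 0 0 1]
T3·…·T1 = [-4/5 -3/5 -1/5; -3/10 2/5 -16/5; 0 0 1]
T4·…·T1 = [-6/5 -9/10 -3/10; -9/10 6/5 -48/5; 0 0 1]
T5·…·T1 = [-6/5 -9/10 -3/10; -21/10 3/10 -99/10; 0 0 1]
T6·…·T1 = [-6/5 -9/10 -3/10; -9/2 -3/2 -21/2; 0 0 1]
det M = -9/4; M⁻¹ = [2/3 -2/5 -4; -2 8/15 5; 0 0 1]
M⁻¹ · (9/5, -9/2)ᵀ = (-1, -1)ᵀ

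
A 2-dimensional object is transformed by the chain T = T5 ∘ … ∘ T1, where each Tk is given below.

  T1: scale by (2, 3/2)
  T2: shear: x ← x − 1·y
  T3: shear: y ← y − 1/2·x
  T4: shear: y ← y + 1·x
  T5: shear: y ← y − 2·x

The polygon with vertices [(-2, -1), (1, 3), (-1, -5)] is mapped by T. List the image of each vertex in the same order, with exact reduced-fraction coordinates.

image vertices: (-5/2, 9/4), (-5/2, 33/4), (11/2, -63/4)

T1 scale by (2, 3/2): (-2, -1) → (-4, -3/2); (1, 3) → (2, 9/2); (-1, -5) → (-2, -15/2)
T2 shear: x ← x − 1·y: (-4, -3/2) → (-5/2, -3/2); (2, 9/2) → (-5/2, 9/2); (-2, -15/2) → (11/2, -15/2)
T3 shear: y ← y − 1/2·x: (-5/2, -3/2) → (-5/2, -1/4); (-5/2, 9/2) → (-5/2, 23/4); (11/2, -15/2) → (11/2, -41/4)
T4 shear: y ← y + 1·x: (-5/2, -1/4) → (-5/2, -11/4); (-5/2, 23/4) → (-5/2, 13/4); (11/2, -41/4) → (11/2, -19/4)
T5 shear: y ← y − 2·x: (-5/2, -11/4) → (-5/2, 9/4); (-5/2, 13/4) → (-5/2, 33/4); (11/2, -19/4) → (11/2, -63/4)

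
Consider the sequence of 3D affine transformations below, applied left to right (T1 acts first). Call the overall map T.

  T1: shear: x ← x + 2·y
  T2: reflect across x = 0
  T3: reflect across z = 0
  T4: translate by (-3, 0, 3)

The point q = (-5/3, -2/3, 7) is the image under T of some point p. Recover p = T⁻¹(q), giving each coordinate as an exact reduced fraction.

p = (0, -2/3, -4)

T1 = [1 2 0 0; 0 1 0 0; 0 0 1 0; 0 0 0 1]
T2·T1 = [-1 -2 0 0; 0 1 0 0; 0 0 1 0; 0 0 0 1]
T3·…·T1 = [-1 -2 0 0; 0 1 0 0; 0 0 -1 0; 0 0 0 1]
T4·…·T1 = [-1 -2 0 -3; 0 1 0 0; 0 0 -1 3; 0 0 0 1]
det M = 1; M⁻¹ = [-1 -2 0 -3; 0 1 0 0; 0 0 -1 3; 0 0 0 1]
M⁻¹ · (-5/3, -2/3, 7)ᵀ = (0, -2/3, -4)ᵀ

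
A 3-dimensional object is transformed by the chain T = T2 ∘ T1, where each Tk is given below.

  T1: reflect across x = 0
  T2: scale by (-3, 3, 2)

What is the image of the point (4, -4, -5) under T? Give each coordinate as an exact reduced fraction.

T1 reflect across x = 0: (4, -4, -5) → (-4, -4, -5)
T2 scale by (-3, 3, 2): (-4, -4, -5) → (12, -12, -10)

T(p) = (12, -12, -10)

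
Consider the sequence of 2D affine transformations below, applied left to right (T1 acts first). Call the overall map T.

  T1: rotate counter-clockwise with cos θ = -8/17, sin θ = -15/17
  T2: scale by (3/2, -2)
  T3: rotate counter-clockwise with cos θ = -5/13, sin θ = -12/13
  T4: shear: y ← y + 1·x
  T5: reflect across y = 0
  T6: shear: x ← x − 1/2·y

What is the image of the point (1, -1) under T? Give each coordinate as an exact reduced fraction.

T(p) = (2731/884, -1369/442)

T1 rotate counter-clockwise with cos θ = -8/17, sin θ = -15/17: (1, -1) → (-23/17, -7/17)
T2 scale by (3/2, -2): (-23/17, -7/17) → (-69/34, 14/17)
T3 rotate counter-clockwise with cos θ = -5/13, sin θ = -12/13: (-69/34, 14/17) → (681/442, 344/221)
T4 shear: y ← y + 1·x: (681/442, 344/221) → (681/442, 1369/442)
T5 reflect across y = 0: (681/442, 1369/442) → (681/442, -1369/442)
T6 shear: x ← x − 1/2·y: (681/442, -1369/442) → (2731/884, -1369/442)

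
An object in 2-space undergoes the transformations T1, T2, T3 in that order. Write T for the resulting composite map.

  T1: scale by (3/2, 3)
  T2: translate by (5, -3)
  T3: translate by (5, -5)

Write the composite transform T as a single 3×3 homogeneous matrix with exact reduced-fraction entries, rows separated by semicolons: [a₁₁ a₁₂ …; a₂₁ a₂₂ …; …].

T1 = [3/2 0 0; 0 3 0; 0 0 1]
T2·T1 = [3/2 0 5; 0 3 -3; 0 0 1]
T3·…·T1 = [3/2 0 10; 0 3 -8; 0 0 1]

T = [3/2 0 10; 0 3 -8; 0 0 1]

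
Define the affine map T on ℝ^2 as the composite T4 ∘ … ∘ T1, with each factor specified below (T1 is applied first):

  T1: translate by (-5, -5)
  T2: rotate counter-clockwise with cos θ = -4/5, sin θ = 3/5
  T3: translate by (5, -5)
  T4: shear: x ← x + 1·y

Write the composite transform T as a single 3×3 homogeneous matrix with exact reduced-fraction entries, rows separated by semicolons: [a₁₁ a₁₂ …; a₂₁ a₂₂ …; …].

T1 = [1 0 -5; 0 1 -5; 0 0 1]
T2·T1 = [-4/5 -3/5 7; 3/5 -4/5 1; 0 0 1]
T3·…·T1 = [-4/5 -3/5 12; 3/5 -4/5 -4; 0 0 1]
T4·…·T1 = [-1/5 -7/5 8; 3/5 -4/5 -4; 0 0 1]

T = [-1/5 -7/5 8; 3/5 -4/5 -4; 0 0 1]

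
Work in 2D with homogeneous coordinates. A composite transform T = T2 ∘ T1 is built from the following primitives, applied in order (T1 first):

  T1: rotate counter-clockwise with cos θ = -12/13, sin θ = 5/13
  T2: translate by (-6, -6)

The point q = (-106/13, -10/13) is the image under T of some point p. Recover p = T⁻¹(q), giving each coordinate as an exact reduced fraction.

p = (4, -4)

T1 = [-12/13 -5/13 0; 5/13 -12/13 0; 0 0 1]
T2·T1 = [-12/13 -5/13 -6; 5/13 -12/13 -6; 0 0 1]
det M = 1; M⁻¹ = [-12/13 5/13 -42/13; -5/13 -12/13 -102/13; 0 0 1]
M⁻¹ · (-106/13, -10/13)ᵀ = (4, -4)ᵀ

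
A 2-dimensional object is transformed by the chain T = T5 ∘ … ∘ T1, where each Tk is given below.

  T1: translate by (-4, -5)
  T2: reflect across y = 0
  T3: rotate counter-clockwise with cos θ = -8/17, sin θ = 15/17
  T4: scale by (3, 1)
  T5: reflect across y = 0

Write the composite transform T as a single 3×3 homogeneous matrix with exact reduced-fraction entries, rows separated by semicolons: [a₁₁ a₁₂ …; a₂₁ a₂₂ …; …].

T = [-24/17 45/17 -129/17; -15/17 -8/17 100/17; 0 0 1]

T1 = [1 0 -4; 0 1 -5; 0 0 1]
T2·T1 = [1 0 -4; 0 -1 5; 0 0 1]
T3·…·T1 = [-8/17 15/17 -43/17; 15/17 8/17 -100/17; 0 0 1]
T4·…·T1 = [-24/17 45/17 -129/17; 15/17 8/17 -100/17; 0 0 1]
T5·…·T1 = [-24/17 45/17 -129/17; -15/17 -8/17 100/17; 0 0 1]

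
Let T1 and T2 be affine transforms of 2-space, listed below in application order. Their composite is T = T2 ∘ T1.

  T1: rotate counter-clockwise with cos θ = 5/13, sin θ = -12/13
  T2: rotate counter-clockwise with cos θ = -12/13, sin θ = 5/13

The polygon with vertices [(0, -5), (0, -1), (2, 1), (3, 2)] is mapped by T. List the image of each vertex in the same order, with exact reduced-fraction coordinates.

T1 rotate counter-clockwise with cos θ = 5/13, sin θ = -12/13: (0, -5) → (-60/13, -25/13); (0, -1) → (-12/13, -5/13); (2, 1) → (22/13, -19/13); (3, 2) → (3, -2)
T2 rotate counter-clockwise with cos θ = -12/13, sin θ = 5/13: (-60/13, -25/13) → (5, 0); (-12/13, -5/13) → (1, 0); (22/13, -19/13) → (-1, 2); (3, -2) → (-2, 3)

image vertices: (5, 0), (1, 0), (-1, 2), (-2, 3)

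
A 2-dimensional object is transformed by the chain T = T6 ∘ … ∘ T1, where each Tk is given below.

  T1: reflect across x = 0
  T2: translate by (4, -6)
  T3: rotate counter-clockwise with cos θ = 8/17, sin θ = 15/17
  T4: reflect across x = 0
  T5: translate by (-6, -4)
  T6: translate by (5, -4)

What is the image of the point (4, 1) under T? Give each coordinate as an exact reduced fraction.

T(p) = (-92/17, -176/17)

T1 reflect across x = 0: (4, 1) → (-4, 1)
T2 translate by (4, -6): (-4, 1) → (0, -5)
T3 rotate counter-clockwise with cos θ = 8/17, sin θ = 15/17: (0, -5) → (75/17, -40/17)
T4 reflect across x = 0: (75/17, -40/17) → (-75/17, -40/17)
T5 translate by (-6, -4): (-75/17, -40/17) → (-177/17, -108/17)
T6 translate by (5, -4): (-177/17, -108/17) → (-92/17, -176/17)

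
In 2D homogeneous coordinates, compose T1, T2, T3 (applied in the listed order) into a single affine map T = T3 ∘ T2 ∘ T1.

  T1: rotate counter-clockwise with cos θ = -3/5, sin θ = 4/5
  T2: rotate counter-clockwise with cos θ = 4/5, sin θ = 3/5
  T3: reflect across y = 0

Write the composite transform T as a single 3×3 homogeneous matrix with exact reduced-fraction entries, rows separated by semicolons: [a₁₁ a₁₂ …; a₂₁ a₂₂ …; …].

T = [-24/25 -7/25 0; -7/25 24/25 0; 0 0 1]

T1 = [-3/5 -4/5 0; 4/5 -3/5 0; 0 0 1]
T2·T1 = [-24/25 -7/25 0; 7/25 -24/25 0; 0 0 1]
T3·…·T1 = [-24/25 -7/25 0; -7/25 24/25 0; 0 0 1]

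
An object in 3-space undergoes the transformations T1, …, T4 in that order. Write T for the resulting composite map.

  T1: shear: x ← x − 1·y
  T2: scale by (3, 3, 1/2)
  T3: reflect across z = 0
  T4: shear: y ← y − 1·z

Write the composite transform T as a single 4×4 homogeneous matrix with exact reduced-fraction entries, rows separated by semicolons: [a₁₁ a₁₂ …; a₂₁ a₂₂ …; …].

T = [3 -3 0 0; 0 3 1/2 0; 0 0 -1/2 0; 0 0 0 1]

T1 = [1 -1 0 0; 0 1 0 0; 0 0 1 0; 0 0 0 1]
T2·T1 = [3 -3 0 0; 0 3 0 0; 0 0 1/2 0; 0 0 0 1]
T3·…·T1 = [3 -3 0 0; 0 3 0 0; 0 0 -1/2 0; 0 0 0 1]
T4·…·T1 = [3 -3 0 0; 0 3 1/2 0; 0 0 -1/2 0; 0 0 0 1]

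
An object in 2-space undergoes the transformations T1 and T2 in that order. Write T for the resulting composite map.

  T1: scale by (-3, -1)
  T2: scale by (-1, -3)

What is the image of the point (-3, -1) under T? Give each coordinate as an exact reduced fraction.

T(p) = (-9, -3)

T1 scale by (-3, -1): (-3, -1) → (9, 1)
T2 scale by (-1, -3): (9, 1) → (-9, -3)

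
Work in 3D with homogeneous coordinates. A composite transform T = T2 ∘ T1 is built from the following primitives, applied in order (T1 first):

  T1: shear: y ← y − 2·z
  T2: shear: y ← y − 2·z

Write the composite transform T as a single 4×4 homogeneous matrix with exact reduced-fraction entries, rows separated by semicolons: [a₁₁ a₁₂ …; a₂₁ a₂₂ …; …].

T = [1 0 0 0; 0 1 -4 0; 0 0 1 0; 0 0 0 1]

T1 = [1 0 0 0; 0 1 -2 0; 0 0 1 0; 0 0 0 1]
T2·T1 = [1 0 0 0; 0 1 -4 0; 0 0 1 0; 0 0 0 1]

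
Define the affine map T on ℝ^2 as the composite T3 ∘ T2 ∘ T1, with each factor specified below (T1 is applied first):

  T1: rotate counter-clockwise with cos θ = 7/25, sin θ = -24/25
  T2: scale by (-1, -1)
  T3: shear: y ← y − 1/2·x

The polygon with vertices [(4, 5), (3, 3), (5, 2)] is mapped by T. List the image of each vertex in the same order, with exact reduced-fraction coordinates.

T1 rotate counter-clockwise with cos θ = 7/25, sin θ = -24/25: (4, 5) → (148/25, -61/25); (3, 3) → (93/25, -51/25); (5, 2) → (83/25, -106/25)
T2 scale by (-1, -1): (148/25, -61/25) → (-148/25, 61/25); (93/25, -51/25) → (-93/25, 51/25); (83/25, -106/25) → (-83/25, 106/25)
T3 shear: y ← y − 1/2·x: (-148/25, 61/25) → (-148/25, 27/5); (-93/25, 51/25) → (-93/25, 39/10); (-83/25, 106/25) → (-83/25, 59/10)

image vertices: (-148/25, 27/5), (-93/25, 39/10), (-83/25, 59/10)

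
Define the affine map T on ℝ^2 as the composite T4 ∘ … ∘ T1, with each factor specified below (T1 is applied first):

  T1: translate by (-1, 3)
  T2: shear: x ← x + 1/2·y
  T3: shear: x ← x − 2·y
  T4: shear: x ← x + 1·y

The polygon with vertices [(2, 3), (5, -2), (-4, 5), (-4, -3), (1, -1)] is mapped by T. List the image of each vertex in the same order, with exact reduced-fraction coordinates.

image vertices: (-2, 6), (7/2, 1), (-9, 8), (-5, 0), (-1, 2)

T1 translate by (-1, 3): (2, 3) → (1, 6); (5, -2) → (4, 1); (-4, 5) → (-5, 8); (-4, -3) → (-5, 0); (1, -1) → (0, 2)
T2 shear: x ← x + 1/2·y: (1, 6) → (4, 6); (4, 1) → (9/2, 1); (-5, 8) → (-1, 8); (-5, 0) → (-5, 0); (0, 2) → (1, 2)
T3 shear: x ← x − 2·y: (4, 6) → (-8, 6); (9/2, 1) → (5/2, 1); (-1, 8) → (-17, 8); (-5, 0) → (-5, 0); (1, 2) → (-3, 2)
T4 shear: x ← x + 1·y: (-8, 6) → (-2, 6); (5/2, 1) → (7/2, 1); (-17, 8) → (-9, 8); (-5, 0) → (-5, 0); (-3, 2) → (-1, 2)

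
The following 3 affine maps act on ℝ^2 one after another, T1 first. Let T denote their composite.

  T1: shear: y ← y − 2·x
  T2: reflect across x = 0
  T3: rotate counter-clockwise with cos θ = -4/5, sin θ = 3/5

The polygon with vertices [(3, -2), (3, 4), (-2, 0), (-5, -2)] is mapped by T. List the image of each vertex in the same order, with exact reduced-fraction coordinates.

T1 shear: y ← y − 2·x: (3, -2) → (3, -8); (3, 4) → (3, -2); (-2, 0) → (-2, 4); (-5, -2) → (-5, 8)
T2 reflect across x = 0: (3, -8) → (-3, -8); (3, -2) → (-3, -2); (-2, 4) → (2, 4); (-5, 8) → (5, 8)
T3 rotate counter-clockwise with cos θ = -4/5, sin θ = 3/5: (-3, -8) → (36/5, 23/5); (-3, -2) → (18/5, -1/5); (2, 4) → (-4, -2); (5, 8) → (-44/5, -17/5)

image vertices: (36/5, 23/5), (18/5, -1/5), (-4, -2), (-44/5, -17/5)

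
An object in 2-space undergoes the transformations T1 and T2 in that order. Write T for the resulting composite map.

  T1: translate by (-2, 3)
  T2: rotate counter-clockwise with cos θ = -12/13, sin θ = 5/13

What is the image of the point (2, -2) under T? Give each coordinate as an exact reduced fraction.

T1 translate by (-2, 3): (2, -2) → (0, 1)
T2 rotate counter-clockwise with cos θ = -12/13, sin θ = 5/13: (0, 1) → (-5/13, -12/13)

T(p) = (-5/13, -12/13)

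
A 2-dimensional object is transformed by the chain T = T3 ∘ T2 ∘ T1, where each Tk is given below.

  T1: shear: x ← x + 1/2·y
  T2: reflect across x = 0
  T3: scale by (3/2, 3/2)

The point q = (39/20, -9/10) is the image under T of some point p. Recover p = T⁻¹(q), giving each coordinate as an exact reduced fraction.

p = (-1, -3/5)

T1 = [1 1/2 0; 0 1 0; 0 0 1]
T2·T1 = [-1 -1/2 0; 0 1 0; 0 0 1]
T3·…·T1 = [-3/2 -3/4 0; 0 3/2 0; 0 0 1]
det M = -9/4; M⁻¹ = [-2/3 -1/3 0; 0 2/3 0; 0 0 1]
M⁻¹ · (39/20, -9/10)ᵀ = (-1, -3/5)ᵀ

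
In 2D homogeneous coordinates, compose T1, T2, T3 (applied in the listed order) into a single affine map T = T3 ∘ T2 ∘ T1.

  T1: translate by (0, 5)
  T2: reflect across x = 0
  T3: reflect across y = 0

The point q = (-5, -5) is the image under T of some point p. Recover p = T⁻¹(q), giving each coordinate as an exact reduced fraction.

p = (5, 0)

T1 = [1 0 0; 0 1 5; 0 0 1]
T2·T1 = [-1 0 0; 0 1 5; 0 0 1]
T3·…·T1 = [-1 0 0; 0 -1 -5; 0 0 1]
det M = 1; M⁻¹ = [-1 0 0; 0 -1 -5; 0 0 1]
M⁻¹ · (-5, -5)ᵀ = (5, 0)ᵀ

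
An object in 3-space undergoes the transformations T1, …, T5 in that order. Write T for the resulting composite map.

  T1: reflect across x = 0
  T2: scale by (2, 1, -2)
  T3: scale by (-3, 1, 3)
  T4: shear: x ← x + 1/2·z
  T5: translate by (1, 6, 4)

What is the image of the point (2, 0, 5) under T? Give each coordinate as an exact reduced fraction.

T(p) = (-2, 6, -26)

T1 reflect across x = 0: (2, 0, 5) → (-2, 0, 5)
T2 scale by (2, 1, -2): (-2, 0, 5) → (-4, 0, -10)
T3 scale by (-3, 1, 3): (-4, 0, -10) → (12, 0, -30)
T4 shear: x ← x + 1/2·z: (12, 0, -30) → (-3, 0, -30)
T5 translate by (1, 6, 4): (-3, 0, -30) → (-2, 6, -26)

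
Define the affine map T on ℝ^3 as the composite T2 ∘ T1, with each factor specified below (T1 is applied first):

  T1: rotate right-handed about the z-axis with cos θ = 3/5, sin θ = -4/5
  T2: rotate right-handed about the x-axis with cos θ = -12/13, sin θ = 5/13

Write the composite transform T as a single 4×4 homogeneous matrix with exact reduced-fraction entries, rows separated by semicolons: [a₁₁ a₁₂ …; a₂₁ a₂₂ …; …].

T = [3/5 4/5 0 0; 48/65 -36/65 -5/13 0; -4/13 3/13 -12/13 0; 0 0 0 1]

T1 = [3/5 4/5 0 0; -4/5 3/5 0 0; 0 0 1 0; 0 0 0 1]
T2·T1 = [3/5 4/5 0 0; 48/65 -36/65 -5/13 0; -4/13 3/13 -12/13 0; 0 0 0 1]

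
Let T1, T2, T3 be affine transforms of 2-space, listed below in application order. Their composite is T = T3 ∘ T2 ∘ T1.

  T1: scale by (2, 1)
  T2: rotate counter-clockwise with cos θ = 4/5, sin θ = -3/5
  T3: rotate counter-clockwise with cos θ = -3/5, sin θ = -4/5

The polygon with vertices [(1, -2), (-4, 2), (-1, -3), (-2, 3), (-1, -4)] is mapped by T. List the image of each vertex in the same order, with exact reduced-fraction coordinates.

image vertices: (-62/25, 34/25), (206/25, 8/25), (27/25, 86/25), (117/25, -44/25), (4/5, 22/5)

T1 scale by (2, 1): (1, -2) → (2, -2); (-4, 2) → (-8, 2); (-1, -3) → (-2, -3); (-2, 3) → (-4, 3); (-1, -4) → (-2, -4)
T2 rotate counter-clockwise with cos θ = 4/5, sin θ = -3/5: (2, -2) → (2/5, -14/5); (-8, 2) → (-26/5, 32/5); (-2, -3) → (-17/5, -6/5); (-4, 3) → (-7/5, 24/5); (-2, -4) → (-4, -2)
T3 rotate counter-clockwise with cos θ = -3/5, sin θ = -4/5: (2/5, -14/5) → (-62/25, 34/25); (-26/5, 32/5) → (206/25, 8/25); (-17/5, -6/5) → (27/25, 86/25); (-7/5, 24/5) → (117/25, -44/25); (-4, -2) → (4/5, 22/5)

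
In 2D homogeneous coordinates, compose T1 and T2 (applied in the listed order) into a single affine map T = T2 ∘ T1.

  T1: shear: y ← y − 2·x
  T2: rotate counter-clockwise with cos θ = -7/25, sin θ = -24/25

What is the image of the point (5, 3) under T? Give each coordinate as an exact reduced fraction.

T1 shear: y ← y − 2·x: (5, 3) → (5, -7)
T2 rotate counter-clockwise with cos θ = -7/25, sin θ = -24/25: (5, -7) → (-203/25, -71/25)

T(p) = (-203/25, -71/25)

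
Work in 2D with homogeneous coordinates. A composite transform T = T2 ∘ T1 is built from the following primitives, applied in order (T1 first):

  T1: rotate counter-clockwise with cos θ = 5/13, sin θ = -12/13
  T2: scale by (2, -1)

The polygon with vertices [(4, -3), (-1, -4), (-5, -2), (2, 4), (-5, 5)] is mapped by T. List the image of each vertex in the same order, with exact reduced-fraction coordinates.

T1 rotate counter-clockwise with cos θ = 5/13, sin θ = -12/13: (4, -3) → (-16/13, -63/13); (-1, -4) → (-53/13, -8/13); (-5, -2) → (-49/13, 50/13); (2, 4) → (58/13, -4/13); (-5, 5) → (35/13, 85/13)
T2 scale by (2, -1): (-16/13, -63/13) → (-32/13, 63/13); (-53/13, -8/13) → (-106/13, 8/13); (-49/13, 50/13) → (-98/13, -50/13); (58/13, -4/13) → (116/13, 4/13); (35/13, 85/13) → (70/13, -85/13)

image vertices: (-32/13, 63/13), (-106/13, 8/13), (-98/13, -50/13), (116/13, 4/13), (70/13, -85/13)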